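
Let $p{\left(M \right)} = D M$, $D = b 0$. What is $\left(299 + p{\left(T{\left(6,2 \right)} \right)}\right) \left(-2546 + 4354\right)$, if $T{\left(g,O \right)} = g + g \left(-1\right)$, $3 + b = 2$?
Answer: $540592$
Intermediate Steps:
$b = -1$ ($b = -3 + 2 = -1$)
$T{\left(g,O \right)} = 0$ ($T{\left(g,O \right)} = g - g = 0$)
$D = 0$ ($D = \left(-1\right) 0 = 0$)
$p{\left(M \right)} = 0$ ($p{\left(M \right)} = 0 M = 0$)
$\left(299 + p{\left(T{\left(6,2 \right)} \right)}\right) \left(-2546 + 4354\right) = \left(299 + 0\right) \left(-2546 + 4354\right) = 299 \cdot 1808 = 540592$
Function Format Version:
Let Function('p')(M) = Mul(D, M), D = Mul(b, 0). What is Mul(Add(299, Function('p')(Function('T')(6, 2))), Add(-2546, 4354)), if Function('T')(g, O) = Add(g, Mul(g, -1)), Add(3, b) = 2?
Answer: 540592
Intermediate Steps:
b = -1 (b = Add(-3, 2) = -1)
Function('T')(g, O) = 0 (Function('T')(g, O) = Add(g, Mul(-1, g)) = 0)
D = 0 (D = Mul(-1, 0) = 0)
Function('p')(M) = 0 (Function('p')(M) = Mul(0, M) = 0)
Mul(Add(299, Function('p')(Function('T')(6, 2))), Add(-2546, 4354)) = Mul(Add(299, 0), Add(-2546, 4354)) = Mul(299, 1808) = 540592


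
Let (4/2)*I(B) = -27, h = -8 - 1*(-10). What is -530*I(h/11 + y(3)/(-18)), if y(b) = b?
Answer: 7155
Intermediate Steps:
h = 2 (h = -8 + 10 = 2)
I(B) = -27/2 (I(B) = (½)*(-27) = -27/2)
-530*I(h/11 + y(3)/(-18)) = -530*(-27/2) = 7155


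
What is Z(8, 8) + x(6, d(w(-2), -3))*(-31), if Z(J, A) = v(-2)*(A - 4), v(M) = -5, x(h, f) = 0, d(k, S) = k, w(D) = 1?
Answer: -20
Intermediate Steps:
Z(J, A) = 20 - 5*A (Z(J, A) = -5*(A - 4) = -5*(-4 + A) = 20 - 5*A)
Z(8, 8) + x(6, d(w(-2), -3))*(-31) = (20 - 5*8) + 0*(-31) = (20 - 40) + 0 = -20 + 0 = -20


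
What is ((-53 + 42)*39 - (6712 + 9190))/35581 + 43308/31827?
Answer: 48627391/53925547 ≈ 0.90175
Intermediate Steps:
((-53 + 42)*39 - (6712 + 9190))/35581 + 43308/31827 = (-11*39 - 1*15902)*(1/35581) + 43308*(1/31827) = (-429 - 15902)*(1/35581) + 14436/10609 = -16331*1/35581 + 14436/10609 = -2333/5083 + 14436/10609 = 48627391/53925547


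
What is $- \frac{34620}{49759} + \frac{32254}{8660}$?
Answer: $\frac{652558793}{215456470} \approx 3.0287$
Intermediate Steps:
$- \frac{34620}{49759} + \frac{32254}{8660} = \left(-34620\right) \frac{1}{49759} + 32254 \cdot \frac{1}{8660} = - \frac{34620}{49759} + \frac{16127}{4330} = \frac{652558793}{215456470}$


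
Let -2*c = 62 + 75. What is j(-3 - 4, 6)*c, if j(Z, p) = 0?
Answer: 0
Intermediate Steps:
c = -137/2 (c = -(62 + 75)/2 = -½*137 = -137/2 ≈ -68.500)
j(-3 - 4, 6)*c = 0*(-137/2) = 0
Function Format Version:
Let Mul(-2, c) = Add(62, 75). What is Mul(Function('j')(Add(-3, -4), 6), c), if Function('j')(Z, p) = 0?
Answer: 0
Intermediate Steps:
c = Rational(-137, 2) (c = Mul(Rational(-1, 2), Add(62, 75)) = Mul(Rational(-1, 2), 137) = Rational(-137, 2) ≈ -68.500)
Mul(Function('j')(Add(-3, -4), 6), c) = Mul(0, Rational(-137, 2)) = 0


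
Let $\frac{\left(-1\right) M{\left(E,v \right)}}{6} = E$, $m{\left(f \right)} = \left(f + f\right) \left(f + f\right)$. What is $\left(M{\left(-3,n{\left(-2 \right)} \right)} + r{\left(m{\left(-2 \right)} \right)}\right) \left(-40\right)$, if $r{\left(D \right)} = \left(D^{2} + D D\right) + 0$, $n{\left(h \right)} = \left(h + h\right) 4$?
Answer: $-21200$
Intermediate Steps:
$m{\left(f \right)} = 4 f^{2}$ ($m{\left(f \right)} = 2 f 2 f = 4 f^{2}$)
$n{\left(h \right)} = 8 h$ ($n{\left(h \right)} = 2 h 4 = 8 h$)
$M{\left(E,v \right)} = - 6 E$
$r{\left(D \right)} = 2 D^{2}$ ($r{\left(D \right)} = \left(D^{2} + D^{2}\right) + 0 = 2 D^{2} + 0 = 2 D^{2}$)
$\left(M{\left(-3,n{\left(-2 \right)} \right)} + r{\left(m{\left(-2 \right)} \right)}\right) \left(-40\right) = \left(\left(-6\right) \left(-3\right) + 2 \left(4 \left(-2\right)^{2}\right)^{2}\right) \left(-40\right) = \left(18 + 2 \left(4 \cdot 4\right)^{2}\right) \left(-40\right) = \left(18 + 2 \cdot 16^{2}\right) \left(-40\right) = \left(18 + 2 \cdot 256\right) \left(-40\right) = \left(18 + 512\right) \left(-40\right) = 530 \left(-40\right) = -21200$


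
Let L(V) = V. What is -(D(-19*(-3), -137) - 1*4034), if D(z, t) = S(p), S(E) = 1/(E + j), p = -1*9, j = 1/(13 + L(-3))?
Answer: 359036/89 ≈ 4034.1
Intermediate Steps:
j = ⅒ (j = 1/(13 - 3) = 1/10 = ⅒ ≈ 0.10000)
p = -9
S(E) = 1/(⅒ + E) (S(E) = 1/(E + ⅒) = 1/(⅒ + E))
D(z, t) = -10/89 (D(z, t) = 10/(1 + 10*(-9)) = 10/(1 - 90) = 10/(-89) = 10*(-1/89) = -10/89)
-(D(-19*(-3), -137) - 1*4034) = -(-10/89 - 1*4034) = -(-10/89 - 4034) = -1*(-359036/89) = 359036/89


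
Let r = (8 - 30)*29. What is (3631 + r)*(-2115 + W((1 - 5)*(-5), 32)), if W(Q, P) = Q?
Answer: -6270335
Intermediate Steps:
r = -638 (r = -22*29 = -638)
(3631 + r)*(-2115 + W((1 - 5)*(-5), 32)) = (3631 - 638)*(-2115 + (1 - 5)*(-5)) = 2993*(-2115 - 4*(-5)) = 2993*(-2115 + 20) = 2993*(-2095) = -6270335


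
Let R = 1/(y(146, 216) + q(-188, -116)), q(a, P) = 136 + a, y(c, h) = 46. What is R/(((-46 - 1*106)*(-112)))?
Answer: -1/102144 ≈ -9.7901e-6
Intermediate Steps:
R = -⅙ (R = 1/(46 + (136 - 188)) = 1/(46 - 52) = 1/(-6) = -⅙ ≈ -0.16667)
R/(((-46 - 1*106)*(-112))) = -(-1/(112*(-46 - 1*106)))/6 = -(-1/(112*(-46 - 106)))/6 = -1/(6*((-152*(-112)))) = -⅙/17024 = -⅙*1/17024 = -1/102144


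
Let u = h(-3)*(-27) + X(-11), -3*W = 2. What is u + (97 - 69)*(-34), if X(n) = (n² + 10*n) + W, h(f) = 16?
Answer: -4121/3 ≈ -1373.7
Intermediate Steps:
W = -⅔ (W = -⅓*2 = -⅔ ≈ -0.66667)
X(n) = -⅔ + n² + 10*n (X(n) = (n² + 10*n) - ⅔ = -⅔ + n² + 10*n)
u = -1265/3 (u = 16*(-27) + (-⅔ + (-11)² + 10*(-11)) = -432 + (-⅔ + 121 - 110) = -432 + 31/3 = -1265/3 ≈ -421.67)
u + (97 - 69)*(-34) = -1265/3 + (97 - 69)*(-34) = -1265/3 + 28*(-34) = -1265/3 - 952 = -4121/3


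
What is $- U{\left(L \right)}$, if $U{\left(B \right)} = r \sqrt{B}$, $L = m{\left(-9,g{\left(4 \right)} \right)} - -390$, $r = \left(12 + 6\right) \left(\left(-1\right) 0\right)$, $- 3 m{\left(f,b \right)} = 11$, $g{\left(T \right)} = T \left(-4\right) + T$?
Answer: $0$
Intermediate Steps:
$g{\left(T \right)} = - 3 T$ ($g{\left(T \right)} = - 4 T + T = - 3 T$)
$m{\left(f,b \right)} = - \frac{11}{3}$ ($m{\left(f,b \right)} = \left(- \frac{1}{3}\right) 11 = - \frac{11}{3}$)
$r = 0$ ($r = 18 \cdot 0 = 0$)
$L = \frac{1159}{3}$ ($L = - \frac{11}{3} - -390 = - \frac{11}{3} + 390 = \frac{1159}{3} \approx 386.33$)
$U{\left(B \right)} = 0$ ($U{\left(B \right)} = 0 \sqrt{B} = 0$)
$- U{\left(L \right)} = \left(-1\right) 0 = 0$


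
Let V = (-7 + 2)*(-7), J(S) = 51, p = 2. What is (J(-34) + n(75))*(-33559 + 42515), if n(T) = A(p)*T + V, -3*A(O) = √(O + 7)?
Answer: 98516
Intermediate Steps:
A(O) = -√(7 + O)/3 (A(O) = -√(O + 7)/3 = -√(7 + O)/3)
V = 35 (V = -5*(-7) = 35)
n(T) = 35 - T (n(T) = (-√(7 + 2)/3)*T + 35 = (-√9/3)*T + 35 = (-⅓*3)*T + 35 = -T + 35 = 35 - T)
(J(-34) + n(75))*(-33559 + 42515) = (51 + (35 - 1*75))*(-33559 + 42515) = (51 + (35 - 75))*8956 = (51 - 40)*8956 = 11*8956 = 98516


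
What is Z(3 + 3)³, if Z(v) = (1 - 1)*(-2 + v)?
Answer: 0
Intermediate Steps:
Z(v) = 0 (Z(v) = 0*(-2 + v) = 0)
Z(3 + 3)³ = 0³ = 0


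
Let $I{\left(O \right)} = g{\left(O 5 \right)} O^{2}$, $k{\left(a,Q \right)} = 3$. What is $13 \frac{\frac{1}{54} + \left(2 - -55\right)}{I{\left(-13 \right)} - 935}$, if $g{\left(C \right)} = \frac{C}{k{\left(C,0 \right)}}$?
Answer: $- \frac{40027}{248220} \approx -0.16126$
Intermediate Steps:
$g{\left(C \right)} = \frac{C}{3}$
$I{\left(O \right)} = \frac{5 O^{3}}{3}$ ($I{\left(O \right)} = \frac{O 5}{3} O^{2} = \frac{5 O}{3} O^{2} = \frac{5 O^{3}}{3}$)
$13 \frac{\frac{1}{54} + \left(2 - -55\right)}{I{\left(-13 \right)} - 935} = 13 \frac{\frac{1}{54} + \left(2 - -55\right)}{\frac{5 \left(-13\right)^{3}}{3} - 935} = 13 \frac{\frac{1}{54} + \left(2 + 55\right)}{\frac{5}{3} \left(-2197\right) - 935} = 13 \frac{\frac{1}{54} + 57}{- \frac{10985}{3} - 935} = 13 \frac{3079}{54 \left(- \frac{13790}{3}\right)} = 13 \cdot \frac{3079}{54} \left(- \frac{3}{13790}\right) = 13 \left(- \frac{3079}{248220}\right) = - \frac{40027}{248220}$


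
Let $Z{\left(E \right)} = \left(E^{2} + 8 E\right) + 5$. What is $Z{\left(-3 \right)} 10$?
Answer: $-100$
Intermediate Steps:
$Z{\left(E \right)} = 5 + E^{2} + 8 E$
$Z{\left(-3 \right)} 10 = \left(5 + \left(-3\right)^{2} + 8 \left(-3\right)\right) 10 = \left(5 + 9 - 24\right) 10 = \left(-10\right) 10 = -100$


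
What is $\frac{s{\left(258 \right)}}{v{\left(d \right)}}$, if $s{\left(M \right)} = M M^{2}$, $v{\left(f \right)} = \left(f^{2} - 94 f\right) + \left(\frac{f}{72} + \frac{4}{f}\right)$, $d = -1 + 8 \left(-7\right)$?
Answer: $\frac{2610373824}{1308133} \approx 1995.5$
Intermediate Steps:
$d = -57$ ($d = -1 - 56 = -57$)
$v{\left(f \right)} = f^{2} + \frac{4}{f} - \frac{6767 f}{72}$ ($v{\left(f \right)} = \left(f^{2} - 94 f\right) + \left(f \frac{1}{72} + \frac{4}{f}\right) = \left(f^{2} - 94 f\right) + \left(\frac{f}{72} + \frac{4}{f}\right) = \left(f^{2} - 94 f\right) + \left(\frac{4}{f} + \frac{f}{72}\right) = f^{2} + \frac{4}{f} - \frac{6767 f}{72}$)
$s{\left(M \right)} = M^{3}$
$\frac{s{\left(258 \right)}}{v{\left(d \right)}} = \frac{258^{3}}{\left(-57\right)^{2} + \frac{4}{-57} - - \frac{128573}{24}} = \frac{17173512}{3249 + 4 \left(- \frac{1}{57}\right) + \frac{128573}{24}} = \frac{17173512}{3249 - \frac{4}{57} + \frac{128573}{24}} = \frac{17173512}{\frac{1308133}{152}} = 17173512 \cdot \frac{152}{1308133} = \frac{2610373824}{1308133}$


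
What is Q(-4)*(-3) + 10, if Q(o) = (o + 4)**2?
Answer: 10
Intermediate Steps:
Q(o) = (4 + o)**2
Q(-4)*(-3) + 10 = (4 - 4)**2*(-3) + 10 = 0**2*(-3) + 10 = 0*(-3) + 10 = 0 + 10 = 10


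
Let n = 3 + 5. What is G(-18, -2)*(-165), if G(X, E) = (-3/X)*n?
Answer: -220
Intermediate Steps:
n = 8
G(X, E) = -24/X (G(X, E) = -3/X*8 = -24/X)
G(-18, -2)*(-165) = -24/(-18)*(-165) = -24*(-1/18)*(-165) = (4/3)*(-165) = -220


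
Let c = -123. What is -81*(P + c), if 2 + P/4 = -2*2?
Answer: 11907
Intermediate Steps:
P = -24 (P = -8 + 4*(-2*2) = -8 + 4*(-4) = -8 - 16 = -24)
-81*(P + c) = -81*(-24 - 123) = -81*(-147) = 11907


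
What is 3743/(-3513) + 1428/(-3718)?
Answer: -9466519/6530667 ≈ -1.4495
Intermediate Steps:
3743/(-3513) + 1428/(-3718) = 3743*(-1/3513) + 1428*(-1/3718) = -3743/3513 - 714/1859 = -9466519/6530667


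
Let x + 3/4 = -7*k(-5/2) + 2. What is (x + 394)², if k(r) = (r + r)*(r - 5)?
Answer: 281961/16 ≈ 17623.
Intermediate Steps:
k(r) = 2*r*(-5 + r) (k(r) = (2*r)*(-5 + r) = 2*r*(-5 + r))
x = -1045/4 (x = -¾ + (-14*(-5/2)*(-5 - 5/2) + 2) = -¾ + (-14*(-5*½)*(-5 - 5*½) + 2) = -¾ + (-14*(-5)*(-5 - 5/2)/2 + 2) = -¾ + (-14*(-5)*(-15)/(2*2) + 2) = -¾ + (-7*75/2 + 2) = -¾ + (-525/2 + 2) = -¾ - 521/2 = -1045/4 ≈ -261.25)
(x + 394)² = (-1045/4 + 394)² = (531/4)² = 281961/16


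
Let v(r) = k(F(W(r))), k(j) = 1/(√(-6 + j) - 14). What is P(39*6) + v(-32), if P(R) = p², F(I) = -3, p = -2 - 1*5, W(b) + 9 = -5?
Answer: 10031/205 - 3*I/205 ≈ 48.932 - 0.014634*I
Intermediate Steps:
W(b) = -14 (W(b) = -9 - 5 = -14)
p = -7 (p = -2 - 5 = -7)
P(R) = 49 (P(R) = (-7)² = 49)
k(j) = 1/(-14 + √(-6 + j))
v(r) = (-14 - 3*I)/205 (v(r) = 1/(-14 + √(-6 - 3)) = 1/(-14 + √(-9)) = 1/(-14 + 3*I) = (-14 - 3*I)/205)
P(39*6) + v(-32) = 49 + (-14/205 - 3*I/205) = 10031/205 - 3*I/205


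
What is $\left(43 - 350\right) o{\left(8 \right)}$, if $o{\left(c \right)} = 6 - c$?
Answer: $614$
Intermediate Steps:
$\left(43 - 350\right) o{\left(8 \right)} = \left(43 - 350\right) \left(6 - 8\right) = - 307 \left(6 - 8\right) = \left(-307\right) \left(-2\right) = 614$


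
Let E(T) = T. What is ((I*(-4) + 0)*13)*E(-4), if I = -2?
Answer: -416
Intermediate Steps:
((I*(-4) + 0)*13)*E(-4) = ((-2*(-4) + 0)*13)*(-4) = ((8 + 0)*13)*(-4) = (8*13)*(-4) = 104*(-4) = -416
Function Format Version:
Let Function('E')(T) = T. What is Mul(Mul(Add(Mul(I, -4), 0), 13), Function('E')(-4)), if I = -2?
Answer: -416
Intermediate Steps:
Mul(Mul(Add(Mul(I, -4), 0), 13), Function('E')(-4)) = Mul(Mul(Add(Mul(-2, -4), 0), 13), -4) = Mul(Mul(Add(8, 0), 13), -4) = Mul(Mul(8, 13), -4) = Mul(104, -4) = -416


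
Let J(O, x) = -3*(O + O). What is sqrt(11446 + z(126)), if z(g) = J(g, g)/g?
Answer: 4*sqrt(715) ≈ 106.96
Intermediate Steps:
J(O, x) = -6*O
z(g) = -6 (z(g) = (-6*g)/g = -6)
sqrt(11446 + z(126)) = sqrt(11446 - 6) = sqrt(11440) = 4*sqrt(715)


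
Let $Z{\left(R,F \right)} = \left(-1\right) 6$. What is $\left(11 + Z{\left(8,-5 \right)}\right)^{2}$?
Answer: $25$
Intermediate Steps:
$Z{\left(R,F \right)} = -6$
$\left(11 + Z{\left(8,-5 \right)}\right)^{2} = \left(11 - 6\right)^{2} = 5^{2} = 25$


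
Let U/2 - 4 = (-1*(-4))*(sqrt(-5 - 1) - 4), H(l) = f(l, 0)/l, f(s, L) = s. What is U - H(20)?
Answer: -25 + 8*I*sqrt(6) ≈ -25.0 + 19.596*I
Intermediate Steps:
H(l) = 1 (H(l) = l/l = 1)
U = -24 + 8*I*sqrt(6) (U = 8 + 2*((-1*(-4))*(sqrt(-5 - 1) - 4)) = 8 + 2*(4*(sqrt(-6) - 4)) = 8 + 2*(4*(I*sqrt(6) - 4)) = 8 + 2*(4*(-4 + I*sqrt(6))) = 8 + 2*(-16 + 4*I*sqrt(6)) = 8 + (-32 + 8*I*sqrt(6)) = -24 + 8*I*sqrt(6) ≈ -24.0 + 19.596*I)
U - H(20) = (-24 + 8*I*sqrt(6)) - 1*1 = (-24 + 8*I*sqrt(6)) - 1 = -25 + 8*I*sqrt(6)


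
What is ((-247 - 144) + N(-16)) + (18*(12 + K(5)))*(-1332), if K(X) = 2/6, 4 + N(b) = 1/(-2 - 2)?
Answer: -1184397/4 ≈ -2.9610e+5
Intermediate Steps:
N(b) = -17/4 (N(b) = -4 + 1/(-2 - 2) = -4 + 1/(-4) = -4 - 1/4 = -17/4)
K(X) = 1/3 (K(X) = 2*(1/6) = 1/3)
((-247 - 144) + N(-16)) + (18*(12 + K(5)))*(-1332) = ((-247 - 144) - 17/4) + (18*(12 + 1/3))*(-1332) = (-391 - 17/4) + (18*(37/3))*(-1332) = -1581/4 + 222*(-1332) = -1581/4 - 295704 = -1184397/4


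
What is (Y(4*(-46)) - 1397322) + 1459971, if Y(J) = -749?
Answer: 61900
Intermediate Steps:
(Y(4*(-46)) - 1397322) + 1459971 = (-749 - 1397322) + 1459971 = -1398071 + 1459971 = 61900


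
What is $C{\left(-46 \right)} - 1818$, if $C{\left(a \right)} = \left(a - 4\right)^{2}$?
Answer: $682$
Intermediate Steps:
$C{\left(a \right)} = \left(-4 + a\right)^{2}$
$C{\left(-46 \right)} - 1818 = \left(-4 - 46\right)^{2} - 1818 = \left(-50\right)^{2} - 1818 = 2500 - 1818 = 682$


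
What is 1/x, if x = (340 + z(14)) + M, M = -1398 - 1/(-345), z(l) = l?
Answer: -345/360179 ≈ -0.00095786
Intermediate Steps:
M = -482309/345 (M = -1398 - 1*(-1/345) = -1398 + 1/345 = -482309/345 ≈ -1398.0)
x = -360179/345 (x = (340 + 14) - 482309/345 = 354 - 482309/345 = -360179/345 ≈ -1044.0)
1/x = 1/(-360179/345) = -345/360179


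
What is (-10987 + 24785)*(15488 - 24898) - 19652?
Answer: -129858832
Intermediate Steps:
(-10987 + 24785)*(15488 - 24898) - 19652 = 13798*(-9410) - 19652 = -129839180 - 19652 = -129858832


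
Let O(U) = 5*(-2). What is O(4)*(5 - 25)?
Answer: 200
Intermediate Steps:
O(U) = -10
O(4)*(5 - 25) = -10*(5 - 25) = -10*(-20) = 200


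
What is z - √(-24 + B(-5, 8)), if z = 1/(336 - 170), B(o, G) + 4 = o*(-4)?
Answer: 1/166 - 2*I*√2 ≈ 0.0060241 - 2.8284*I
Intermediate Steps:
B(o, G) = -4 - 4*o (B(o, G) = -4 + o*(-4) = -4 - 4*o)
z = 1/166 ≈ 0.0060241
z - √(-24 + B(-5, 8)) = 1/166 - √(-24 + (-4 - 4*(-5))) = 1/166 - √(-24 + (-4 + 20)) = 1/166 - √(-24 + 16) = 1/166 - √(-8) = 1/166 - 2*I*√2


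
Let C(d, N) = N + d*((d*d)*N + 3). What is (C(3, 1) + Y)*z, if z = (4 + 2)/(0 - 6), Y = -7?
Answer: -30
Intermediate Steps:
z = -1 (z = 6/(-6) = 6*(-⅙) = -1)
C(d, N) = N + d*(3 + N*d²) (C(d, N) = N + d*(d²*N + 3) = N + d*(N*d² + 3) = N + d*(3 + N*d²))
(C(3, 1) + Y)*z = ((1 + 3*3 + 1*3³) - 7)*(-1) = ((1 + 9 + 1*27) - 7)*(-1) = ((1 + 9 + 27) - 7)*(-1) = (37 - 7)*(-1) = 30*(-1) = -30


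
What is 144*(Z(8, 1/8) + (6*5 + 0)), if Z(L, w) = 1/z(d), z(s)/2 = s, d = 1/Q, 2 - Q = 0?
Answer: 4464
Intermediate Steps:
Q = 2 (Q = 2 - 1*0 = 2 + 0 = 2)
d = 1/2 ≈ 0.50000
z(s) = 2*s
Z(L, w) = 1 (Z(L, w) = 1/(2*(1/2)) = 1/1 = 1)
144*(Z(8, 1/8) + (6*5 + 0)) = 144*(1 + (6*5 + 0)) = 144*(1 + (30 + 0)) = 144*(1 + 30) = 144*31 = 4464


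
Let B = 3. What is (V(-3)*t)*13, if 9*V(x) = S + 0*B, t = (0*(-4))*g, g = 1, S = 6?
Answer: 0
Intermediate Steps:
t = 0 (t = (0*(-4))*1 = 0*1 = 0)
V(x) = ⅔ (V(x) = (6 + 0*3)/9 = (6 + 0)/9 = (⅑)*6 = ⅔)
(V(-3)*t)*13 = ((⅔)*0)*13 = 0*13 = 0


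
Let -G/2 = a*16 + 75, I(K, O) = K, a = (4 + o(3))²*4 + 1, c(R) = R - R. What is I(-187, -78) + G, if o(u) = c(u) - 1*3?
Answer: -497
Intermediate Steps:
c(R) = 0
o(u) = -3 (o(u) = 0 - 1*3 = 0 - 3 = -3)
a = 5 (a = (4 - 3)²*4 + 1 = 1²*4 + 1 = 1*4 + 1 = 4 + 1 = 5)
G = -310 (G = -2*(5*16 + 75) = -2*(80 + 75) = -2*155 = -310)
I(-187, -78) + G = -187 - 310 = -497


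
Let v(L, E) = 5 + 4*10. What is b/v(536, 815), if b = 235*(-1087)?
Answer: -51089/9 ≈ -5676.6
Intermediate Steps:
b = -255445
v(L, E) = 45 (v(L, E) = 5 + 40 = 45)
b/v(536, 815) = -255445/45 = -255445*1/45 = -51089/9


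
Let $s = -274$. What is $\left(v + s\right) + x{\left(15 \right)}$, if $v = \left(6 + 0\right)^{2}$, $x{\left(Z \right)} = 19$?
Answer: $-219$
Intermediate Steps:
$v = 36$ ($v = 6^{2} = 36$)
$\left(v + s\right) + x{\left(15 \right)} = \left(36 - 274\right) + 19 = -238 + 19 = -219$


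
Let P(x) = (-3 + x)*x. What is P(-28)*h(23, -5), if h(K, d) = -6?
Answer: -5208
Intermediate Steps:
P(x) = x*(-3 + x)
P(-28)*h(23, -5) = -28*(-3 - 28)*(-6) = -28*(-31)*(-6) = 868*(-6) = -5208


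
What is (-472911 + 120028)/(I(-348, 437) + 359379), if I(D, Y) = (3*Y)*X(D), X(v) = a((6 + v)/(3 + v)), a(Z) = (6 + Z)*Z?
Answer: -202907725/211867317 ≈ -0.95771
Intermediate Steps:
a(Z) = Z*(6 + Z)
X(v) = (6 + v)*(6 + (6 + v)/(3 + v))/(3 + v) (X(v) = ((6 + v)/(3 + v))*(6 + (6 + v)/(3 + v)) = (6 + v)*(6 + (6 + v)/(3 + v))/(3 + v))
I(D, Y) = 3*Y*(6 + D)*(24 + 7*D)/(3 + D)² (I(D, Y) = (3*Y)*((6 + D)*(24 + 7*D)/(3 + D)²) = 3*Y*(6 + D)*(24 + 7*D)/(3 + D)²)
(-472911 + 120028)/(I(-348, 437) + 359379) = (-472911 + 120028)/(3*437*(6 - 348)*(24 + 7*(-348))/(3 - 348)² + 359379) = -352883/(3*437*(-342)*(24 - 2436)/(-345)² + 359379) = -352883/(3*437*(1/119025)*(-342)*(-2412) + 359379) = -352883/(5224392/575 + 359379) = -352883/211867317/575 = -352883*575/211867317 = -202907725/211867317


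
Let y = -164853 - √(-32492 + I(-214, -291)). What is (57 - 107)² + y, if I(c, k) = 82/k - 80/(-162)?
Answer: -162353 - 11*I*√204652346/873 ≈ -1.6235e+5 - 180.25*I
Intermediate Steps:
I(c, k) = 40/81 + 82/k (I(c, k) = 82/k - 80*(-1/162) = 82/k + 40/81 = 40/81 + 82/k)
y = -164853 - 11*I*√204652346/873 (y = -164853 - √(-32492 + (40/81 + 82/(-291))) = -164853 - √(-32492 + (40/81 + 82*(-1/291))) = -164853 - √(-32492 + (40/81 - 82/291)) = -164853 - √(-32492 + 1666/7857) = -164853 - √(-255287978/7857) = -164853 - 11*I*√204652346/873 ≈ -1.6485e+5 - 180.25*I)
(57 - 107)² + y = (57 - 107)² + (-164853 - 11*I*√204652346/873) = (-50)² + (-164853 - 11*I*√204652346/873) = 2500 + (-164853 - 11*I*√204652346/873) = -162353 - 11*I*√204652346/873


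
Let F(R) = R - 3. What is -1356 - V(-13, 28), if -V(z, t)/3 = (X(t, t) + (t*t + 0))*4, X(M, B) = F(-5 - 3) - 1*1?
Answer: 7908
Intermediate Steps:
F(R) = -3 + R
X(M, B) = -12 (X(M, B) = (-3 + (-5 - 3)) - 1*1 = (-3 - 8) - 1 = -11 - 1 = -12)
V(z, t) = 144 - 12*t² (V(z, t) = -3*(-12 + (t*t + 0))*4 = -3*(-12 + (t² + 0))*4 = -3*(-12 + t²)*4 = -3*(-48 + 4*t²) = 144 - 12*t²)
-1356 - V(-13, 28) = -1356 - (144 - 12*28²) = -1356 - (144 - 12*784) = -1356 - (144 - 9408) = -1356 - 1*(-9264) = -1356 + 9264 = 7908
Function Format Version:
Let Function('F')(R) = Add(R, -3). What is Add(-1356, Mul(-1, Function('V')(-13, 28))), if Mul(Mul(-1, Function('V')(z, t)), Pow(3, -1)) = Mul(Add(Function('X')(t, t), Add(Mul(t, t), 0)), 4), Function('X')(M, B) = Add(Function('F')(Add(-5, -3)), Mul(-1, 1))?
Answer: 7908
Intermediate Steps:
Function('F')(R) = Add(-3, R)
Function('X')(M, B) = -12 (Function('X')(M, B) = Add(Add(-3, Add(-5, -3)), Mul(-1, 1)) = Add(Add(-3, -8), -1) = Add(-11, -1) = -12)
Function('V')(z, t) = Add(144, Mul(-12, Pow(t, 2))) (Function('V')(z, t) = Mul(-3, Mul(Add(-12, Add(Mul(t, t), 0)), 4)) = Mul(-3, Mul(Add(-12, Add(Pow(t, 2), 0)), 4)) = Mul(-3, Mul(Add(-12, Pow(t, 2)), 4)) = Mul(-3, Add(-48, Mul(4, Pow(t, 2)))) = Add(144, Mul(-12, Pow(t, 2))))
Add(-1356, Mul(-1, Function('V')(-13, 28))) = Add(-1356, Mul(-1, Add(144, Mul(-12, Pow(28, 2))))) = Add(-1356, Mul(-1, Add(144, Mul(-12, 784)))) = Add(-1356, Mul(-1, Add(144, -9408))) = Add(-1356, Mul(-1, -9264)) = Add(-1356, 9264) = 7908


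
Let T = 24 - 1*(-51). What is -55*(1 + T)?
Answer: -4180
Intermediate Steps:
T = 75 (T = 24 + 51 = 75)
-55*(1 + T) = -55*(1 + 75) = -55*76 = -4180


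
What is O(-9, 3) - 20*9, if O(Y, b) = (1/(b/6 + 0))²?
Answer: -176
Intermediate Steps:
O(Y, b) = 36/b² (O(Y, b) = (1/(b*(⅙) + 0))² = (1/(b/6 + 0))² = (1/(b/6))² = (6/b)² = 36/b²)
O(-9, 3) - 20*9 = 36/3² - 20*9 = 36*(⅑) - 180 = 4 - 180 = -176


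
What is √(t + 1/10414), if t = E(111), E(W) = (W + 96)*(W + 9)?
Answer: √2693932687054/10414 ≈ 157.61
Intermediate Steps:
E(W) = (9 + W)*(96 + W) (E(W) = (96 + W)*(9 + W) = (9 + W)*(96 + W))
t = 24840 (t = 864 + 111² + 105*111 = 864 + 12321 + 11655 = 24840)
√(t + 1/10414) = √(24840 + 1/10414) = √(258683761/10414) = √2693932687054/10414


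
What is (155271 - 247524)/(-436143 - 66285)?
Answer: 30751/167476 ≈ 0.18361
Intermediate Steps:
(155271 - 247524)/(-436143 - 66285) = -92253/(-502428) = -92253*(-1/502428) = 30751/167476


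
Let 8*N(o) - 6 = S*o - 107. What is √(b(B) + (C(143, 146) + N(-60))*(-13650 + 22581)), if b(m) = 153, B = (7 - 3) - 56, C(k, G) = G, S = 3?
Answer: √15846042/4 ≈ 995.18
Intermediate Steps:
N(o) = -101/8 + 3*o/8 (N(o) = ¾ + (3*o - 107)/8 = ¾ + (-107 + 3*o)/8 = ¾ + (-107/8 + 3*o/8) = -101/8 + 3*o/8)
B = -52 (B = 4 - 56 = -52)
√(b(B) + (C(143, 146) + N(-60))*(-13650 + 22581)) = √(153 + (146 + (-101/8 + (3/8)*(-60)))*(-13650 + 22581)) = √(153 + (146 + (-101/8 - 45/2))*8931) = √(153 + (146 - 281/8)*8931) = √(153 + (887/8)*8931) = √(153 + 7921797/8) = √(7923021/8) = √15846042/4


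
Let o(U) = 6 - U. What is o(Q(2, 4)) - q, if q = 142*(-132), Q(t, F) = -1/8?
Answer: 150001/8 ≈ 18750.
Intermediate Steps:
Q(t, F) = -1/8 (Q(t, F) = -1*1/8 = -1/8)
q = -18744
o(Q(2, 4)) - q = (6 - 1*(-1/8)) - 1*(-18744) = (6 + 1/8) + 18744 = 49/8 + 18744 = 150001/8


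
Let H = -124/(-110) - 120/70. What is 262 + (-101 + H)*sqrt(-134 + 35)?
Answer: 262 - 117333*I*sqrt(11)/385 ≈ 262.0 - 1010.8*I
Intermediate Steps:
H = -226/385 (H = -124*(-1/110) - 120*1/70 = 62/55 - 12/7 = -226/385 ≈ -0.58701)
262 + (-101 + H)*sqrt(-134 + 35) = 262 + (-101 - 226/385)*sqrt(-134 + 35) = 262 - 117333*I*sqrt(11)/385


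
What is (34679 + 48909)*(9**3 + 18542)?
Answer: 1610824348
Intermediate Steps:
(34679 + 48909)*(9**3 + 18542) = 83588*(729 + 18542) = 83588*19271 = 1610824348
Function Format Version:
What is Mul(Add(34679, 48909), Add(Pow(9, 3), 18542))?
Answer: 1610824348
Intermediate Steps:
Mul(Add(34679, 48909), Add(Pow(9, 3), 18542)) = Mul(83588, Add(729, 18542)) = Mul(83588, 19271) = 1610824348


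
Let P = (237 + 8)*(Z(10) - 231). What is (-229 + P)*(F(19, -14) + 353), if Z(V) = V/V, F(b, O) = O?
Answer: -19180281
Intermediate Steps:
Z(V) = 1
P = -56350 (P = (237 + 8)*(1 - 231) = 245*(-230) = -56350)
(-229 + P)*(F(19, -14) + 353) = (-229 - 56350)*(-14 + 353) = -56579*339 = -19180281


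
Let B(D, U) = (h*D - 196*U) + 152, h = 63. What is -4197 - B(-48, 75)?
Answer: 13375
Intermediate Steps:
B(D, U) = 152 - 196*U + 63*D (B(D, U) = (63*D - 196*U) + 152 = (-196*U + 63*D) + 152 = 152 - 196*U + 63*D)
-4197 - B(-48, 75) = -4197 - (152 - 196*75 + 63*(-48)) = -4197 - (152 - 14700 - 3024) = -4197 - 1*(-17572) = -4197 + 17572 = 13375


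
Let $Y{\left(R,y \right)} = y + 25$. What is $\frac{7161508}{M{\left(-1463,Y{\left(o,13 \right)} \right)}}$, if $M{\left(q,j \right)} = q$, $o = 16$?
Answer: $- \frac{7161508}{1463} \approx -4895.1$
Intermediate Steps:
$Y{\left(R,y \right)} = 25 + y$
$\frac{7161508}{M{\left(-1463,Y{\left(o,13 \right)} \right)}} = \frac{7161508}{-1463} = 7161508 \left(- \frac{1}{1463}\right) = - \frac{7161508}{1463}$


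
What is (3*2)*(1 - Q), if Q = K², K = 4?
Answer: -90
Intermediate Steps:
Q = 16 (Q = 4² = 16)
(3*2)*(1 - Q) = (3*2)*(1 - 1*16) = 6*(1 - 16) = 6*(-15) = -90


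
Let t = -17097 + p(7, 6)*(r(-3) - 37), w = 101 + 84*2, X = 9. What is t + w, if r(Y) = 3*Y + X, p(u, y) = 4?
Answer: -16976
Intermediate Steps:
r(Y) = 9 + 3*Y (r(Y) = 3*Y + 9 = 9 + 3*Y)
w = 269 (w = 101 + 168 = 269)
t = -17245 (t = -17097 + 4*((9 + 3*(-3)) - 37) = -17097 + 4*((9 - 9) - 37) = -17097 + 4*(0 - 37) = -17097 + 4*(-37) = -17097 - 148 = -17245)
t + w = -17245 + 269 = -16976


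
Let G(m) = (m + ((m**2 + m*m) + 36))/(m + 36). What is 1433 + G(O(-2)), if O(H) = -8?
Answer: 10070/7 ≈ 1438.6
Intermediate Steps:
G(m) = (36 + m + 2*m**2)/(36 + m) (G(m) = (m + ((m**2 + m**2) + 36))/(36 + m) = (m + (2*m**2 + 36))/(36 + m) = (m + (36 + 2*m**2))/(36 + m) = (36 + m + 2*m**2)/(36 + m))
1433 + G(O(-2)) = 1433 + (36 - 8 + 2*(-8)**2)/(36 - 8) = 1433 + (36 - 8 + 2*64)/28 = 1433 + (36 - 8 + 128)/28 = 1433 + (1/28)*156 = 1433 + 39/7 = 10070/7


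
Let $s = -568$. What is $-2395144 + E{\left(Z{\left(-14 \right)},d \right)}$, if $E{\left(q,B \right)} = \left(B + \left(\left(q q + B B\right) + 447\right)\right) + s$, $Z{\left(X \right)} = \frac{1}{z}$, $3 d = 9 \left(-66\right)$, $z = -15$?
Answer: $- \frac{530158274}{225} \approx -2.3563 \cdot 10^{6}$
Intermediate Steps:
$d = -198$ ($d = \frac{9 \left(-66\right)}{3} = \frac{1}{3} \left(-594\right) = -198$)
$Z{\left(X \right)} = - \frac{1}{15}$ ($Z{\left(X \right)} = \frac{1}{-15} = - \frac{1}{15}$)
$E{\left(q,B \right)} = -121 + B + B^{2} + q^{2}$ ($E{\left(q,B \right)} = \left(B + \left(\left(q q + B B\right) + 447\right)\right) - 568 = \left(B + \left(\left(q^{2} + B^{2}\right) + 447\right)\right) - 568 = \left(B + \left(\left(B^{2} + q^{2}\right) + 447\right)\right) - 568 = \left(B + \left(447 + B^{2} + q^{2}\right)\right) - 568 = \left(447 + B + B^{2} + q^{2}\right) - 568 = -121 + B + B^{2} + q^{2}$)
$-2395144 + E{\left(Z{\left(-14 \right)},d \right)} = -2395144 + \left(-121 - 198 + \left(-198\right)^{2} + \left(- \frac{1}{15}\right)^{2}\right) = -2395144 + \left(-121 - 198 + 39204 + \frac{1}{225}\right) = -2395144 + \frac{8749126}{225} = - \frac{530158274}{225}$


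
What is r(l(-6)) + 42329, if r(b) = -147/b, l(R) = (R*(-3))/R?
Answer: 42378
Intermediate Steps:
l(R) = -3 (l(R) = (-3*R)/R = -3)
r(l(-6)) + 42329 = -147/(-3) + 42329 = -147*(-⅓) + 42329 = 49 + 42329 = 42378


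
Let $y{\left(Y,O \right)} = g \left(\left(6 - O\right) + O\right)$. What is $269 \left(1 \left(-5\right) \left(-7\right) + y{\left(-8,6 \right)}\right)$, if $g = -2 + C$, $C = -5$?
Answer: $-1883$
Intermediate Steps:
$g = -7$ ($g = -2 - 5 = -7$)
$y{\left(Y,O \right)} = -42$ ($y{\left(Y,O \right)} = - 7 \left(\left(6 - O\right) + O\right) = \left(-7\right) 6 = -42$)
$269 \left(1 \left(-5\right) \left(-7\right) + y{\left(-8,6 \right)}\right) = 269 \left(1 \left(-5\right) \left(-7\right) - 42\right) = 269 \left(\left(-5\right) \left(-7\right) - 42\right) = 269 \left(35 - 42\right) = 269 \left(-7\right) = -1883$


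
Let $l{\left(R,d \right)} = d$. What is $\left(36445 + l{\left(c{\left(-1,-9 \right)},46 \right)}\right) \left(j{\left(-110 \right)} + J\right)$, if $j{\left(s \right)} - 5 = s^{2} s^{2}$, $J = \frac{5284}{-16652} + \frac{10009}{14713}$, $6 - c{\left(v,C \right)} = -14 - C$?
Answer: $\frac{327238329763922694299}{61250219} \approx 5.3426 \cdot 10^{12}$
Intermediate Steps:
$c{\left(v,C \right)} = 20 + C$ ($c{\left(v,C \right)} = 6 - \left(-14 - C\right) = 6 + \left(14 + C\right) = 20 + C$)
$J = \frac{22231594}{61250219}$ ($J = 5284 \left(- \frac{1}{16652}\right) + 10009 \cdot \frac{1}{14713} = - \frac{1321}{4163} + \frac{10009}{14713} = \frac{22231594}{61250219} \approx 0.36296$)
$j{\left(s \right)} = 5 + s^{4}$ ($j{\left(s \right)} = 5 + s^{2} s^{2} = 5 + s^{4}$)
$\left(36445 + l{\left(c{\left(-1,-9 \right)},46 \right)}\right) \left(j{\left(-110 \right)} + J\right) = \left(36445 + 46\right) \left(\left(5 + \left(-110\right)^{4}\right) + \frac{22231594}{61250219}\right) = 36491 \left(\left(5 + 146410000\right) + \frac{22231594}{61250219}\right) = 36491 \left(146410005 + \frac{22231594}{61250219}\right) = 36491 \cdot \frac{8967644892272689}{61250219} = \frac{327238329763922694299}{61250219}$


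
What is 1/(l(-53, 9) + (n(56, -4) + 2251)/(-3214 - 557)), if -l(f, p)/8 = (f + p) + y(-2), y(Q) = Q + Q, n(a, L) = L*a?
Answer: 3771/1446037 ≈ 0.0026078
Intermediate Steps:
y(Q) = 2*Q
l(f, p) = 32 - 8*f - 8*p (l(f, p) = -8*((f + p) + 2*(-2)) = -8*((f + p) - 4) = -8*(-4 + f + p) = 32 - 8*f - 8*p)
1/(l(-53, 9) + (n(56, -4) + 2251)/(-3214 - 557)) = 1/((32 - 8*(-53) - 8*9) + (-4*56 + 2251)/(-3214 - 557)) = 1/((32 + 424 - 72) + (-224 + 2251)/(-3771)) = 1/(384 + 2027*(-1/3771)) = 1/(384 - 2027/3771) = 1/(1446037/3771) = 3771/1446037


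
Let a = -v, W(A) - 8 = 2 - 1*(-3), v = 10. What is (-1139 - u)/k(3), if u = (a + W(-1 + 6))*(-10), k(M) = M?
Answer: -1109/3 ≈ -369.67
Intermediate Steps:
W(A) = 13 (W(A) = 8 + (2 - 1*(-3)) = 8 + (2 + 3) = 8 + 5 = 13)
a = -10 (a = -1*10 = -10)
u = -30 (u = (-10 + 13)*(-10) = 3*(-10) = -30)
(-1139 - u)/k(3) = (-1139 - 1*(-30))/3 = (-1139 + 30)*(1/3) = -1109*1/3 = -1109/3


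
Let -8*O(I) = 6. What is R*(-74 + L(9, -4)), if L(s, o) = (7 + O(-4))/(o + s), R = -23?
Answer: 6693/4 ≈ 1673.3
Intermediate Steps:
O(I) = -¾ (O(I) = -⅛*6 = -¾)
L(s, o) = 25/(4*(o + s)) (L(s, o) = (7 - ¾)/(o + s) = 25/(4*(o + s)))
R*(-74 + L(9, -4)) = -23*(-74 + 25/(4*(-4 + 9))) = -23*(-74 + (25/4)/5) = -23*(-74 + (25/4)*(⅕)) = -23*(-74 + 5/4) = -23*(-291/4) = 6693/4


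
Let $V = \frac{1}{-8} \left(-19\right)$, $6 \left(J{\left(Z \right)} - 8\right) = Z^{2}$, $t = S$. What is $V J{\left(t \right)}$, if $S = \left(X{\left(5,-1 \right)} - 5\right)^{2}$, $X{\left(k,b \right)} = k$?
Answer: $19$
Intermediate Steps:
$S = 0$ ($S = \left(5 - 5\right)^{2} = 0^{2} = 0$)
$t = 0$
$J{\left(Z \right)} = 8 + \frac{Z^{2}}{6}$
$V = \frac{19}{8}$ ($V = \left(- \frac{1}{8}\right) \left(-19\right) = \frac{19}{8} \approx 2.375$)
$V J{\left(t \right)} = \frac{19 \left(8 + \frac{0^{2}}{6}\right)}{8} = \frac{19 \left(8 + \frac{1}{6} \cdot 0\right)}{8} = \frac{19 \left(8 + 0\right)}{8} = \frac{19}{8} \cdot 8 = 19$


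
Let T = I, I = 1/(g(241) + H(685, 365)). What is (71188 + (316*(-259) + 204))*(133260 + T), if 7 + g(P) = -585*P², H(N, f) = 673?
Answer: -15774637707603476/11325573 ≈ -1.3928e+9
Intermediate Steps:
g(P) = -7 - 585*P²
I = -1/33976719 (I = 1/((-7 - 585*241²) + 673) = 1/((-7 - 585*58081) + 673) = 1/((-7 - 33977385) + 673) = 1/(-33977392 + 673) = 1/(-33976719) = -1/33976719 ≈ -2.9432e-8)
T = -1/33976719 ≈ -2.9432e-8
(71188 + (316*(-259) + 204))*(133260 + T) = (71188 + (316*(-259) + 204))*(133260 - 1/33976719) = (71188 + (-81844 + 204))*(4527737573939/33976719) = (71188 - 81640)*(4527737573939/33976719) = -10452*4527737573939/33976719 = -15774637707603476/11325573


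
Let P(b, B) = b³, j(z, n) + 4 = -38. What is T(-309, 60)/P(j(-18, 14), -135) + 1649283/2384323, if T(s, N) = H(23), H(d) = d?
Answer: 122137239475/176649722424 ≈ 0.69141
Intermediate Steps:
T(s, N) = 23
j(z, n) = -42 (j(z, n) = -4 - 38 = -42)
T(-309, 60)/P(j(-18, 14), -135) + 1649283/2384323 = 23/((-42)³) + 1649283/2384323 = 23/(-74088) + 1649283*(1/2384323) = 23*(-1/74088) + 1649283/2384323 = -23/74088 + 1649283/2384323 = 122137239475/176649722424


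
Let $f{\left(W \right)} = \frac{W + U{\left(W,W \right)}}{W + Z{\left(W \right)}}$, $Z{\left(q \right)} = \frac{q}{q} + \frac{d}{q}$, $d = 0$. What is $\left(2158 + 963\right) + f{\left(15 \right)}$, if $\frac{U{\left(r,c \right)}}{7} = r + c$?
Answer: $\frac{50161}{16} \approx 3135.1$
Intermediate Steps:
$U{\left(r,c \right)} = 7 c + 7 r$ ($U{\left(r,c \right)} = 7 \left(r + c\right) = 7 \left(c + r\right) = 7 c + 7 r$)
$Z{\left(q \right)} = 1$ ($Z{\left(q \right)} = \frac{q}{q} + \frac{0}{q} = 1 + 0 = 1$)
$f{\left(W \right)} = \frac{15 W}{1 + W}$ ($f{\left(W \right)} = \frac{W + \left(7 W + 7 W\right)}{W + 1} = \frac{W + 14 W}{1 + W} = \frac{15 W}{1 + W}$)
$\left(2158 + 963\right) + f{\left(15 \right)} = \left(2158 + 963\right) + 15 \cdot 15 \frac{1}{1 + 15} = 3121 + 15 \cdot 15 \cdot \frac{1}{16} = 3121 + \frac{225}{16} = \frac{50161}{16}$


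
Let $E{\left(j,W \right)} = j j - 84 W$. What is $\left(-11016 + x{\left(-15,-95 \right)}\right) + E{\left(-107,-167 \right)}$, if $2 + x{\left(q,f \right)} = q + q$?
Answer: $14429$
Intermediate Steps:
$x{\left(q,f \right)} = -2 + 2 q$ ($x{\left(q,f \right)} = -2 + \left(q + q\right) = -2 + 2 q$)
$E{\left(j,W \right)} = j^{2} - 84 W$
$\left(-11016 + x{\left(-15,-95 \right)}\right) + E{\left(-107,-167 \right)} = \left(-11016 + \left(-2 + 2 \left(-15\right)\right)\right) + \left(\left(-107\right)^{2} - -14028\right) = \left(-11016 - 32\right) + \left(11449 + 14028\right) = \left(-11016 - 32\right) + 25477 = -11048 + 25477 = 14429$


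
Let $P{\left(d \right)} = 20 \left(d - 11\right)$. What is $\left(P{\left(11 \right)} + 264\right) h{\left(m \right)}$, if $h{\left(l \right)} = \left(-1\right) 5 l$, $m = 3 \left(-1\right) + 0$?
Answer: $3960$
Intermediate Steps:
$P{\left(d \right)} = -220 + 20 d$ ($P{\left(d \right)} = 20 \left(-11 + d\right) = -220 + 20 d$)
$m = -3$ ($m = -3 + 0 = -3$)
$h{\left(l \right)} = - 5 l$
$\left(P{\left(11 \right)} + 264\right) h{\left(m \right)} = \left(\left(-220 + 20 \cdot 11\right) + 264\right) \left(\left(-5\right) \left(-3\right)\right) = \left(\left(-220 + 220\right) + 264\right) 15 = \left(0 + 264\right) 15 = 264 \cdot 15 = 3960$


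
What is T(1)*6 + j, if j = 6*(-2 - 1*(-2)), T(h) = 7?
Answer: 42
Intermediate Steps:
j = 0 (j = 6*(-2 + 2) = 6*0 = 0)
T(1)*6 + j = 7*6 + 0 = 42 + 0 = 42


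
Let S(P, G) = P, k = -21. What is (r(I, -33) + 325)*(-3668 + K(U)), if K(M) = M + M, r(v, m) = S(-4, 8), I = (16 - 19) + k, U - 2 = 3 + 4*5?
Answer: -1161378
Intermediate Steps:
U = 25 (U = 2 + (3 + 4*5) = 2 + (3 + 20) = 2 + 23 = 25)
I = -24 (I = (16 - 19) - 21 = -3 - 21 = -24)
r(v, m) = -4
K(M) = 2*M
(r(I, -33) + 325)*(-3668 + K(U)) = (-4 + 325)*(-3668 + 2*25) = 321*(-3668 + 50) = 321*(-3618) = -1161378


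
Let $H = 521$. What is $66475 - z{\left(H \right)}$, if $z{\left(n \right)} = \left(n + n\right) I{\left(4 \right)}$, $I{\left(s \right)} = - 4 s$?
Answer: $83147$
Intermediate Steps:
$z{\left(n \right)} = - 32 n$ ($z{\left(n \right)} = \left(n + n\right) \left(\left(-4\right) 4\right) = 2 n \left(-16\right) = - 32 n$)
$66475 - z{\left(H \right)} = 66475 - \left(-32\right) 521 = 66475 - -16672 = 66475 + 16672 = 83147$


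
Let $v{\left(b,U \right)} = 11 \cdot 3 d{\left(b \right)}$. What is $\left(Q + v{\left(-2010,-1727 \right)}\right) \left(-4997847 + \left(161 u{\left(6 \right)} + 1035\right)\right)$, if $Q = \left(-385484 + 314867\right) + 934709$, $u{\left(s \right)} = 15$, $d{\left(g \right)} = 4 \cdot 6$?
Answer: $-4319574054948$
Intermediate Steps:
$d{\left(g \right)} = 24$
$v{\left(b,U \right)} = 792$ ($v{\left(b,U \right)} = 11 \cdot 3 \cdot 24 = 33 \cdot 24 = 792$)
$Q = 864092$ ($Q = -70617 + 934709 = 864092$)
$\left(Q + v{\left(-2010,-1727 \right)}\right) \left(-4997847 + \left(161 u{\left(6 \right)} + 1035\right)\right) = \left(864092 + 792\right) \left(-4997847 + \left(161 \cdot 15 + 1035\right)\right) = 864884 \left(-4997847 + \left(2415 + 1035\right)\right) = 864884 \left(-4997847 + 3450\right) = 864884 \left(-4994397\right) = -4319574054948$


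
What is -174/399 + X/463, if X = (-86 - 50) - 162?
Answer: -66488/61579 ≈ -1.0797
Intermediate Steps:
X = -298 (X = -136 - 162 = -298)
-174/399 + X/463 = -174/399 - 298/463 = -174*1/399 - 298*1/463 = -58/133 - 298/463 = -66488/61579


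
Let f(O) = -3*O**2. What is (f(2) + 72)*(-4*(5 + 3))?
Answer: -1920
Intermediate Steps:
(f(2) + 72)*(-4*(5 + 3)) = (-3*2**2 + 72)*(-4*(5 + 3)) = (-3*4 + 72)*(-4*8) = (-12 + 72)*(-32) = 60*(-32) = -1920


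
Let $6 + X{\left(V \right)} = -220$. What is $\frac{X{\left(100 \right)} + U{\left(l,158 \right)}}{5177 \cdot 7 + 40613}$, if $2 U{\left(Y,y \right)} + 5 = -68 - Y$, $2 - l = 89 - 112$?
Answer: $- \frac{275}{76852} \approx -0.0035783$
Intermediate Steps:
$l = 25$ ($l = 2 - \left(89 - 112\right) = 2 - -23 = 2 + 23 = 25$)
$X{\left(V \right)} = -226$ ($X{\left(V \right)} = -6 - 220 = -226$)
$U{\left(Y,y \right)} = - \frac{73}{2} - \frac{Y}{2}$ ($U{\left(Y,y \right)} = - \frac{5}{2} + \frac{-68 - Y}{2} = - \frac{5}{2} - \left(34 + \frac{Y}{2}\right) = - \frac{73}{2} - \frac{Y}{2}$)
$\frac{X{\left(100 \right)} + U{\left(l,158 \right)}}{5177 \cdot 7 + 40613} = \frac{-226 - 49}{5177 \cdot 7 + 40613} = \frac{-226 - 49}{36239 + 40613} = \frac{-226 - 49}{76852} = \left(-275\right) \frac{1}{76852} = - \frac{275}{76852}$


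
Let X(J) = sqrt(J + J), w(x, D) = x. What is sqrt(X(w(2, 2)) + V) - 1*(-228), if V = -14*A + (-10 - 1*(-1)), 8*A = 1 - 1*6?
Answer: 228 + sqrt(7)/2 ≈ 229.32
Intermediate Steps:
A = -5/8 (A = (1 - 1*6)/8 = (1 - 6)/8 = (1/8)*(-5) = -5/8 ≈ -0.62500)
V = -1/4 (V = -14*(-5/8) + (-10 - 1*(-1)) = 35/4 + (-10 + 1) = 35/4 - 9 = -1/4 ≈ -0.25000)
X(J) = sqrt(2)*sqrt(J) (X(J) = sqrt(2*J) = sqrt(2)*sqrt(J))
sqrt(X(w(2, 2)) + V) - 1*(-228) = sqrt(sqrt(2)*sqrt(2) - 1/4) - 1*(-228) = sqrt(2 - 1/4) + 228 = sqrt(7/4) + 228 = sqrt(7)/2 + 228 = 228 + sqrt(7)/2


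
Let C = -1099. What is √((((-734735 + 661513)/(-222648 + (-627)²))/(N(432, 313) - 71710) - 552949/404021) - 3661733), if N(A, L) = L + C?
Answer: I*√5706302494549508313690756339954955230/1248343133926524 ≈ 1913.6*I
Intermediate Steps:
N(A, L) = -1099 + L (N(A, L) = L - 1099 = -1099 + L)
√((((-734735 + 661513)/(-222648 + (-627)²))/(N(432, 313) - 71710) - 552949/404021) - 3661733) = √((((-734735 + 661513)/(-222648 + (-627)²))/((-1099 + 313) - 71710) - 552949/404021) - 3661733) = √(((-73222/(-222648 + 393129))/(-786 - 71710) - 552949*1/404021) - 3661733) = √((-73222/170481/(-72496) - 552949/404021) - 3661733) = √((-73222*1/170481*(-1/72496) - 552949/404021) - 3661733) = √((-73222/170481*(-1/72496) - 552949/404021) - 3661733) = √((36611/6179595288 - 552949/404021) - 3661733) = √(-3416986243291481/2496686267853048 - 3661733) = √(-9142201914630588303665/2496686267853048) = I*√5706302494549508313690756339954955230/1248343133926524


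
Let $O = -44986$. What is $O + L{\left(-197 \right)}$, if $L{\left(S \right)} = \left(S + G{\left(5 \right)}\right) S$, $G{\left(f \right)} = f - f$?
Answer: $-6177$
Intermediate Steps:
$G{\left(f \right)} = 0$
$L{\left(S \right)} = S^{2}$ ($L{\left(S \right)} = \left(S + 0\right) S = S S = S^{2}$)
$O + L{\left(-197 \right)} = -44986 + \left(-197\right)^{2} = -44986 + 38809 = -6177$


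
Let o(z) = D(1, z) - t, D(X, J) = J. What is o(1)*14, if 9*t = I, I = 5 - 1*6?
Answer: 140/9 ≈ 15.556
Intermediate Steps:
I = -1 (I = 5 - 6 = -1)
t = -1/9 (t = (1/9)*(-1) = -1/9 ≈ -0.11111)
o(z) = 1/9 + z (o(z) = z - 1*(-1/9) = z + 1/9 = 1/9 + z)
o(1)*14 = (1/9 + 1)*14 = (10/9)*14 = 140/9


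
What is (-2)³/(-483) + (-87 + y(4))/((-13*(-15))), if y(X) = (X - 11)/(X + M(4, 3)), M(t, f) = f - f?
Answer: -11015/25116 ≈ -0.43857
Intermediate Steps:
M(t, f) = 0
y(X) = (-11 + X)/X (y(X) = (X - 11)/(X + 0) = (-11 + X)/X)
(-2)³/(-483) + (-87 + y(4))/((-13*(-15))) = (-2)³/(-483) + (-87 + (-11 + 4)/4)/((-13*(-15))) = -8*(-1/483) + (-87 + (¼)*(-7))/195 = 8/483 + (-87 - 7/4)*(1/195) = 8/483 - 355/4*1/195 = 8/483 - 71/156 = -11015/25116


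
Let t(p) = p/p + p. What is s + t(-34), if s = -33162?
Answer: -33195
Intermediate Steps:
t(p) = 1 + p
s + t(-34) = -33162 + (1 - 34) = -33162 - 33 = -33195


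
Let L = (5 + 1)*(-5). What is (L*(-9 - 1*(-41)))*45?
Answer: -43200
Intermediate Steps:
L = -30 (L = 6*(-5) = -30)
(L*(-9 - 1*(-41)))*45 = -30*(-9 - 1*(-41))*45 = -30*(-9 + 41)*45 = -30*32*45 = -960*45 = -43200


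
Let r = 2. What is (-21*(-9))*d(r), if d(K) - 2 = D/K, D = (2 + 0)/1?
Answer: 567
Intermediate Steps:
D = 2 (D = 2*1 = 2)
d(K) = 2 + 2/K
(-21*(-9))*d(r) = (-21*(-9))*(2 + 2/2) = 189*(2 + 2*(½)) = 189*(2 + 1) = 189*3 = 567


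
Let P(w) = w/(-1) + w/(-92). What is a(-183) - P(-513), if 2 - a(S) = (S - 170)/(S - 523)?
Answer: -47571/92 ≈ -517.08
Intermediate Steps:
P(w) = -93*w/92 (P(w) = w*(-1) + w*(-1/92) = -w - w/92 = -93*w/92)
a(S) = 2 - (-170 + S)/(-523 + S) (a(S) = 2 - (S - 170)/(S - 523) = 2 - (-170 + S)/(-523 + S))
a(-183) - P(-513) = (-876 - 183)/(-523 - 183) - (-93)*(-513)/92 = -1059/(-706) - 1*47709/92 = -1/706*(-1059) - 47709/92 = 3/2 - 47709/92 = -47571/92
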